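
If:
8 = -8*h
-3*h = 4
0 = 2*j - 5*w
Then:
No Solution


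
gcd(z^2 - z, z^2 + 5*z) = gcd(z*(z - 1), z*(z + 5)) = z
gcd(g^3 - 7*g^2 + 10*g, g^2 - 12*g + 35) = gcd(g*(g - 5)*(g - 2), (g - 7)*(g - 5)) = g - 5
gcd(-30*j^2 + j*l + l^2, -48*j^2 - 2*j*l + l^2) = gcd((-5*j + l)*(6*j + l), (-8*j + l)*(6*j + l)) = 6*j + l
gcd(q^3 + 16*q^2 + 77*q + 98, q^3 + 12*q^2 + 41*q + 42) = q^2 + 9*q + 14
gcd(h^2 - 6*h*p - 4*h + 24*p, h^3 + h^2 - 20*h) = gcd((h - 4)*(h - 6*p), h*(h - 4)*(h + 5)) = h - 4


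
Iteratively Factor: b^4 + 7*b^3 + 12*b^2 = (b)*(b^3 + 7*b^2 + 12*b) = b^2*(b^2 + 7*b + 12) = b^2*(b + 4)*(b + 3)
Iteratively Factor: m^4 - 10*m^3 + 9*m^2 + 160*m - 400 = (m - 5)*(m^3 - 5*m^2 - 16*m + 80) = (m - 5)*(m + 4)*(m^2 - 9*m + 20) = (m - 5)^2*(m + 4)*(m - 4)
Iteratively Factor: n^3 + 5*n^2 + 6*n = (n + 3)*(n^2 + 2*n) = n*(n + 3)*(n + 2)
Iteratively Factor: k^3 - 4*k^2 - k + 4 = (k - 1)*(k^2 - 3*k - 4) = (k - 1)*(k + 1)*(k - 4)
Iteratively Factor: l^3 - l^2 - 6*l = (l - 3)*(l^2 + 2*l) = (l - 3)*(l + 2)*(l)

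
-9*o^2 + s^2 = (-3*o + s)*(3*o + s)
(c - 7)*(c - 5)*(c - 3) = c^3 - 15*c^2 + 71*c - 105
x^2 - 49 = (x - 7)*(x + 7)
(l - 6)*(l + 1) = l^2 - 5*l - 6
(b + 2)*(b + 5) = b^2 + 7*b + 10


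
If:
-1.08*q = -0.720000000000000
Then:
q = 0.67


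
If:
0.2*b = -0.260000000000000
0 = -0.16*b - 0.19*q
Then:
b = -1.30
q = 1.09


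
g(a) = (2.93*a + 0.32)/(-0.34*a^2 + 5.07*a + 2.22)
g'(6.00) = 0.10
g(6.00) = 0.88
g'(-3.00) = 0.05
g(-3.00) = 0.53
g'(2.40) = 0.07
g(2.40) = 0.59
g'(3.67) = 0.07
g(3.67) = 0.68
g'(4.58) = 0.08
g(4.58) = 0.75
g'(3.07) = 0.07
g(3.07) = 0.64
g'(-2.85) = 0.05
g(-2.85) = 0.54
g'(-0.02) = 1.09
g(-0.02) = 0.12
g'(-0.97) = 0.62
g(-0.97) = 0.84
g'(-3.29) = 0.05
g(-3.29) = 0.51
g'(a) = (0.68*a - 5.07)*(2.93*a + 0.32)/(-0.34*a^2 + 5.07*a + 2.22)^2 + 2.93/(-0.34*a^2 + 5.07*a + 2.22)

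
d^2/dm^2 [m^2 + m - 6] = 2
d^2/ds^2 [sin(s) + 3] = -sin(s)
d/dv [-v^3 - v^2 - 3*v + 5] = -3*v^2 - 2*v - 3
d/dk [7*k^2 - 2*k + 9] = 14*k - 2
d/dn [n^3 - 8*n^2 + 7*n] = 3*n^2 - 16*n + 7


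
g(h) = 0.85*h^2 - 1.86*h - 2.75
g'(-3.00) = -6.96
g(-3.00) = 10.48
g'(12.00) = 18.54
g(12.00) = 97.33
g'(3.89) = 4.75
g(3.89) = 2.88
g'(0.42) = -1.15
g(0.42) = -3.38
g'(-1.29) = -4.05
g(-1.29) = 1.06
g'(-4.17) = -8.95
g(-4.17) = 19.79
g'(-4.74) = -9.92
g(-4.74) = 25.16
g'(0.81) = -0.48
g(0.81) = -3.70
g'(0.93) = -0.28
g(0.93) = -3.74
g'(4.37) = 5.57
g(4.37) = 5.35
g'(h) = 1.7*h - 1.86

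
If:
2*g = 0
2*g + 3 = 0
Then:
No Solution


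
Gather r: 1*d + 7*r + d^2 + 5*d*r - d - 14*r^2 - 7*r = d^2 + 5*d*r - 14*r^2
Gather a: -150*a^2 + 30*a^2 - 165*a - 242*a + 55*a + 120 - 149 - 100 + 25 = -120*a^2 - 352*a - 104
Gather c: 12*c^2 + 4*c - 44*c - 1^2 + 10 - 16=12*c^2 - 40*c - 7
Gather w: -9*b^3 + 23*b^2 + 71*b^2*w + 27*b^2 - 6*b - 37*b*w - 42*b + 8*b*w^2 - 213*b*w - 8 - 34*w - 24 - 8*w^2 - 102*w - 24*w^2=-9*b^3 + 50*b^2 - 48*b + w^2*(8*b - 32) + w*(71*b^2 - 250*b - 136) - 32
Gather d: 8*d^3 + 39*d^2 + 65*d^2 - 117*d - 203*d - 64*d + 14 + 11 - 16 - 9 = 8*d^3 + 104*d^2 - 384*d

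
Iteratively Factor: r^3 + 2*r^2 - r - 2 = (r + 2)*(r^2 - 1) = (r - 1)*(r + 2)*(r + 1)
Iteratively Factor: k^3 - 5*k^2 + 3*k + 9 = (k - 3)*(k^2 - 2*k - 3) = (k - 3)^2*(k + 1)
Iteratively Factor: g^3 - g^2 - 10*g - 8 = (g + 1)*(g^2 - 2*g - 8) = (g + 1)*(g + 2)*(g - 4)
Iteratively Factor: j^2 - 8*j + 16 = (j - 4)*(j - 4)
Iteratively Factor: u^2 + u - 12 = (u - 3)*(u + 4)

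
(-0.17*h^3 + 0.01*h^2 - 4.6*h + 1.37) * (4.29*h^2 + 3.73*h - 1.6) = -0.7293*h^5 - 0.5912*h^4 - 19.4247*h^3 - 11.2967*h^2 + 12.4701*h - 2.192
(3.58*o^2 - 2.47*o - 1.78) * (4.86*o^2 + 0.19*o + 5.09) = 17.3988*o^4 - 11.324*o^3 + 9.1021*o^2 - 12.9105*o - 9.0602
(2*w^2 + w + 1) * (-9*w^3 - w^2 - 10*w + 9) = -18*w^5 - 11*w^4 - 30*w^3 + 7*w^2 - w + 9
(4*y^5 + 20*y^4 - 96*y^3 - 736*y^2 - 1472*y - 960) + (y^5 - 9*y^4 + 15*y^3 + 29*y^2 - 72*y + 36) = 5*y^5 + 11*y^4 - 81*y^3 - 707*y^2 - 1544*y - 924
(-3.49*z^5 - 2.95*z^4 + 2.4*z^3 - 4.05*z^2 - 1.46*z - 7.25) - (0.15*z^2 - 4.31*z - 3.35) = -3.49*z^5 - 2.95*z^4 + 2.4*z^3 - 4.2*z^2 + 2.85*z - 3.9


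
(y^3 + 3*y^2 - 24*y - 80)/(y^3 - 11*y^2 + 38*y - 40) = (y^2 + 8*y + 16)/(y^2 - 6*y + 8)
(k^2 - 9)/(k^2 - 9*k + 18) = (k + 3)/(k - 6)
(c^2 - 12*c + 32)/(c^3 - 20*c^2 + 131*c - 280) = (c - 4)/(c^2 - 12*c + 35)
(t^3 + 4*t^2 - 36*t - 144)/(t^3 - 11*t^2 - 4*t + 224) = (t^2 - 36)/(t^2 - 15*t + 56)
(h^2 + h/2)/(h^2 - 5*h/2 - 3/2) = h/(h - 3)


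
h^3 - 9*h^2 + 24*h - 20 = (h - 5)*(h - 2)^2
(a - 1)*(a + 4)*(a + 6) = a^3 + 9*a^2 + 14*a - 24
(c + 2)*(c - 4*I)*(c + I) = c^3 + 2*c^2 - 3*I*c^2 + 4*c - 6*I*c + 8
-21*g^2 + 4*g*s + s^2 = (-3*g + s)*(7*g + s)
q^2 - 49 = (q - 7)*(q + 7)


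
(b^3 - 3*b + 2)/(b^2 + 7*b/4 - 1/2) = 4*(b^2 - 2*b + 1)/(4*b - 1)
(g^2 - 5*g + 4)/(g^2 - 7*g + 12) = (g - 1)/(g - 3)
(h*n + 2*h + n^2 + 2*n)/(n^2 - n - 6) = (h + n)/(n - 3)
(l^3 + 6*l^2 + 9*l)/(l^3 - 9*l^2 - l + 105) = l*(l + 3)/(l^2 - 12*l + 35)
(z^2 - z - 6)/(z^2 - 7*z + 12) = (z + 2)/(z - 4)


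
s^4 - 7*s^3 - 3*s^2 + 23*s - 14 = (s - 7)*(s - 1)^2*(s + 2)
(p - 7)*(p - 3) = p^2 - 10*p + 21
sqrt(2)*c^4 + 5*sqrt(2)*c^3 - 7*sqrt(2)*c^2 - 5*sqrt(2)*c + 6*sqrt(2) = (c - 1)^2*(c + 6)*(sqrt(2)*c + sqrt(2))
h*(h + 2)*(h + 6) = h^3 + 8*h^2 + 12*h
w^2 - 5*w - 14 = (w - 7)*(w + 2)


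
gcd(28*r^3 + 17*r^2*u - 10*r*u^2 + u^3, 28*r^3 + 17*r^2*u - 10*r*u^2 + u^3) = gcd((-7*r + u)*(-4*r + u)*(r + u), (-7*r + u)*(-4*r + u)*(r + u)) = 28*r^3 + 17*r^2*u - 10*r*u^2 + u^3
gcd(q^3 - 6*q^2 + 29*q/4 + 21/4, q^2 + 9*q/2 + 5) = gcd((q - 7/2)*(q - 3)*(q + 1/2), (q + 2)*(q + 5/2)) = 1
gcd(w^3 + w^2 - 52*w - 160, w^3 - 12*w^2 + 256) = w^2 - 4*w - 32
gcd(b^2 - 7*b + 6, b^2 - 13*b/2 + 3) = b - 6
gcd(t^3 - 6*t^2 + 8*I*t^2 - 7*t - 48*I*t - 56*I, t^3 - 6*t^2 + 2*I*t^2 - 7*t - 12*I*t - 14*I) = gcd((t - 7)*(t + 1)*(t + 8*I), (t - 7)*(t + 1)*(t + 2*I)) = t^2 - 6*t - 7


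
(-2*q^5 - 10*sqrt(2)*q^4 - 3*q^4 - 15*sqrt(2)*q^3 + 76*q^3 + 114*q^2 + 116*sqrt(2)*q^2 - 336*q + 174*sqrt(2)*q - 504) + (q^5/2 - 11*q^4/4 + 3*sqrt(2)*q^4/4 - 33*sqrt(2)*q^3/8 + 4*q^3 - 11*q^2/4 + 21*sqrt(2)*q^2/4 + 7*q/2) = -3*q^5/2 - 37*sqrt(2)*q^4/4 - 23*q^4/4 - 153*sqrt(2)*q^3/8 + 80*q^3 + 445*q^2/4 + 485*sqrt(2)*q^2/4 - 665*q/2 + 174*sqrt(2)*q - 504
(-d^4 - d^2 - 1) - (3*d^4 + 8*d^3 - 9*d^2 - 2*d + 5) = -4*d^4 - 8*d^3 + 8*d^2 + 2*d - 6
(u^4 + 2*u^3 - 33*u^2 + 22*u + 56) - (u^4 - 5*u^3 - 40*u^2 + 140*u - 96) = 7*u^3 + 7*u^2 - 118*u + 152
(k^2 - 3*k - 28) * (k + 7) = k^3 + 4*k^2 - 49*k - 196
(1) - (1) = 0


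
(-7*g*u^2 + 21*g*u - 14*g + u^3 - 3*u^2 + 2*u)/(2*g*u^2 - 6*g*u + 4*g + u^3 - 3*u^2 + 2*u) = (-7*g + u)/(2*g + u)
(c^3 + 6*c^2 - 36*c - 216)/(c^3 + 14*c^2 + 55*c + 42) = (c^2 - 36)/(c^2 + 8*c + 7)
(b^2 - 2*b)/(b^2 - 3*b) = (b - 2)/(b - 3)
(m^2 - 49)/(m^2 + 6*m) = (m^2 - 49)/(m*(m + 6))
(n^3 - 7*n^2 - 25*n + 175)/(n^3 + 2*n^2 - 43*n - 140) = (n - 5)/(n + 4)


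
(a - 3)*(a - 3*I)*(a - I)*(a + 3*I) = a^4 - 3*a^3 - I*a^3 + 9*a^2 + 3*I*a^2 - 27*a - 9*I*a + 27*I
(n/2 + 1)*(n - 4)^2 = n^3/2 - 3*n^2 + 16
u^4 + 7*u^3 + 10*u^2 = u^2*(u + 2)*(u + 5)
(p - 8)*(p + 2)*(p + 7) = p^3 + p^2 - 58*p - 112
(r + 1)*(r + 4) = r^2 + 5*r + 4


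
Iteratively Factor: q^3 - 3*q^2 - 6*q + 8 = (q + 2)*(q^2 - 5*q + 4) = (q - 4)*(q + 2)*(q - 1)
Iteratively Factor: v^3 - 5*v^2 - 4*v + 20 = (v - 5)*(v^2 - 4) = (v - 5)*(v + 2)*(v - 2)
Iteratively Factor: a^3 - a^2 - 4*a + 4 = (a + 2)*(a^2 - 3*a + 2) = (a - 2)*(a + 2)*(a - 1)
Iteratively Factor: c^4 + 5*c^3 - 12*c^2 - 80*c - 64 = (c + 4)*(c^3 + c^2 - 16*c - 16) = (c + 1)*(c + 4)*(c^2 - 16) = (c + 1)*(c + 4)^2*(c - 4)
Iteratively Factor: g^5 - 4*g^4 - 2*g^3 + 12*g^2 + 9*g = (g - 3)*(g^4 - g^3 - 5*g^2 - 3*g) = (g - 3)*(g + 1)*(g^3 - 2*g^2 - 3*g) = (g - 3)*(g + 1)^2*(g^2 - 3*g) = (g - 3)^2*(g + 1)^2*(g)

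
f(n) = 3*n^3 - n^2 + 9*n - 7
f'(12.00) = 1281.00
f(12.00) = 5141.00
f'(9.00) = 720.00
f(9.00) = 2180.00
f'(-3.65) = 136.20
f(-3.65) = -199.05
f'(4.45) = 178.32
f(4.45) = 277.61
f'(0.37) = 9.49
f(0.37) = -3.65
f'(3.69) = 124.16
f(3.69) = 163.32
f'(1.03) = 16.49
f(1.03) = 4.49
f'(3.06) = 87.15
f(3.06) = 97.13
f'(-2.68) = 79.00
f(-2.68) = -96.05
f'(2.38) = 55.22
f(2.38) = 49.20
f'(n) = 9*n^2 - 2*n + 9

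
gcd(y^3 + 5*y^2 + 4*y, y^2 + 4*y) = y^2 + 4*y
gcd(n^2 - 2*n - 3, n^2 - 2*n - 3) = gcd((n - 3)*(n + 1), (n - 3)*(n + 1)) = n^2 - 2*n - 3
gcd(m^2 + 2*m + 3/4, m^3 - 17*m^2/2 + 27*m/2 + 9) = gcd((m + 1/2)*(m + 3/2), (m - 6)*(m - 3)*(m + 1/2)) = m + 1/2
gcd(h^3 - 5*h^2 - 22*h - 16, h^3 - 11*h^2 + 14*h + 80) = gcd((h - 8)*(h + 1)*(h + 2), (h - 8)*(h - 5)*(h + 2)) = h^2 - 6*h - 16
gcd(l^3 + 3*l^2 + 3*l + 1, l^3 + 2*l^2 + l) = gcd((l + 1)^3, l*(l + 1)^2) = l^2 + 2*l + 1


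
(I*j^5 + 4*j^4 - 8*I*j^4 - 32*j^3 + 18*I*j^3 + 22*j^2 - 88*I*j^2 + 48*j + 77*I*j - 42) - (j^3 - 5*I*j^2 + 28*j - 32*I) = I*j^5 + 4*j^4 - 8*I*j^4 - 33*j^3 + 18*I*j^3 + 22*j^2 - 83*I*j^2 + 20*j + 77*I*j - 42 + 32*I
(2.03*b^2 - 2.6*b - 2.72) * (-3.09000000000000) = -6.2727*b^2 + 8.034*b + 8.4048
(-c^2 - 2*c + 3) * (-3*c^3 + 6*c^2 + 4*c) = 3*c^5 - 25*c^3 + 10*c^2 + 12*c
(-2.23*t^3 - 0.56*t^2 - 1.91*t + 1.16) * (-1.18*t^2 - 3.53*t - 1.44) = 2.6314*t^5 + 8.5327*t^4 + 7.4418*t^3 + 6.1799*t^2 - 1.3444*t - 1.6704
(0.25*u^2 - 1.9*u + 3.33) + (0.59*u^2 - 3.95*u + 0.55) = 0.84*u^2 - 5.85*u + 3.88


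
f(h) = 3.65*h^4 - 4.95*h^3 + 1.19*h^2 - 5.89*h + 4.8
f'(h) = 14.6*h^3 - 14.85*h^2 + 2.38*h - 5.89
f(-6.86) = 9782.52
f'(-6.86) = -5434.35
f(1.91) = 11.98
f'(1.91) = 46.21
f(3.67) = 416.68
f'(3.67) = 524.52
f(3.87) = 531.65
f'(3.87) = 627.14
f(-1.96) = 112.05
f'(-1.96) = -177.53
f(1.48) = 0.15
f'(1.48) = 12.44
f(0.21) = 3.58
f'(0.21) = -5.91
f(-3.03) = 478.93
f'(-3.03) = -555.58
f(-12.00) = 84486.84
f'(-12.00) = -27401.65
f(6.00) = 3673.50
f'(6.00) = 2627.39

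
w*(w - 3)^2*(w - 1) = w^4 - 7*w^3 + 15*w^2 - 9*w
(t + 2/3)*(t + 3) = t^2 + 11*t/3 + 2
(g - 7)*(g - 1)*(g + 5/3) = g^3 - 19*g^2/3 - 19*g/3 + 35/3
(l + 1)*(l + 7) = l^2 + 8*l + 7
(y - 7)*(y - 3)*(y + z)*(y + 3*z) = y^4 + 4*y^3*z - 10*y^3 + 3*y^2*z^2 - 40*y^2*z + 21*y^2 - 30*y*z^2 + 84*y*z + 63*z^2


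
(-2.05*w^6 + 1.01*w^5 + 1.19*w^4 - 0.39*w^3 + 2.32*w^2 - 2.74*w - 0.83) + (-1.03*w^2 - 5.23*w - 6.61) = -2.05*w^6 + 1.01*w^5 + 1.19*w^4 - 0.39*w^3 + 1.29*w^2 - 7.97*w - 7.44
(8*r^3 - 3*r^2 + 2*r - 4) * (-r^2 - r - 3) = -8*r^5 - 5*r^4 - 23*r^3 + 11*r^2 - 2*r + 12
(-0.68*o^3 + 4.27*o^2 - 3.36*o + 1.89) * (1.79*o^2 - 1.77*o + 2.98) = -1.2172*o^5 + 8.8469*o^4 - 15.5987*o^3 + 22.0549*o^2 - 13.3581*o + 5.6322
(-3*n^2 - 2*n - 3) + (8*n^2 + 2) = 5*n^2 - 2*n - 1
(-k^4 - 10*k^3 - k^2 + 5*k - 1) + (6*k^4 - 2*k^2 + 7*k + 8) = 5*k^4 - 10*k^3 - 3*k^2 + 12*k + 7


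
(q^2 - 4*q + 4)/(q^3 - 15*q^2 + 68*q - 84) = (q - 2)/(q^2 - 13*q + 42)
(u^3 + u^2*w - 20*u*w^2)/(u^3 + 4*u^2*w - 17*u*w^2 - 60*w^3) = u/(u + 3*w)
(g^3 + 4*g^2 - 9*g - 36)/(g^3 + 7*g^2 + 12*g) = (g - 3)/g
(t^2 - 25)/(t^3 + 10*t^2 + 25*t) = (t - 5)/(t*(t + 5))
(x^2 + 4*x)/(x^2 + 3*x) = (x + 4)/(x + 3)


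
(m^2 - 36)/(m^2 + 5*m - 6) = (m - 6)/(m - 1)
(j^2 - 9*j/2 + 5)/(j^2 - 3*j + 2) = (j - 5/2)/(j - 1)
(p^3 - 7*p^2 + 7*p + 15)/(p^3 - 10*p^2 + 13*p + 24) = (p - 5)/(p - 8)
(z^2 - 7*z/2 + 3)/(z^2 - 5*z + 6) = (z - 3/2)/(z - 3)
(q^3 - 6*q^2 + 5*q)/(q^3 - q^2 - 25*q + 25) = q/(q + 5)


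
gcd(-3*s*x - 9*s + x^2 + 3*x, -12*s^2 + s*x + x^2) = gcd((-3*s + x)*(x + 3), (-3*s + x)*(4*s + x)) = -3*s + x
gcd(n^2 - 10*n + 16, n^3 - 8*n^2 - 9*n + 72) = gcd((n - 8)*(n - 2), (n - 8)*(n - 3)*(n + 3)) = n - 8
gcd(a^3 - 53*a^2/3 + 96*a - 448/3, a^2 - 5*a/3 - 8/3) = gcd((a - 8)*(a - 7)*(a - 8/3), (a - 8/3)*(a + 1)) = a - 8/3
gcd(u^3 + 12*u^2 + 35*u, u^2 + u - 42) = u + 7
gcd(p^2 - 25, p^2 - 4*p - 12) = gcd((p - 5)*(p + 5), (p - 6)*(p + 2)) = 1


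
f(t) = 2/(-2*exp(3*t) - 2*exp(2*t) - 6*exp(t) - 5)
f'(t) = 2*(6*exp(3*t) + 4*exp(2*t) + 6*exp(t))/(-2*exp(3*t) - 2*exp(2*t) - 6*exp(t) - 5)^2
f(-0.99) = -0.26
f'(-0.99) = 0.11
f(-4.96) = -0.40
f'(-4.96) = 0.00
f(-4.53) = -0.39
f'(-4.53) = 0.01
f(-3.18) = -0.38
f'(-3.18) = 0.02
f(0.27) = -0.10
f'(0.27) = 0.13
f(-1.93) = -0.34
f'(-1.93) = 0.06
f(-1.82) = -0.33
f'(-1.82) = 0.06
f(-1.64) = -0.32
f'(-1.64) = 0.07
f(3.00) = 0.00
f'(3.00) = 0.00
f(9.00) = 0.00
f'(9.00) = 0.00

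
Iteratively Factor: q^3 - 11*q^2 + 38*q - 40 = (q - 5)*(q^2 - 6*q + 8) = (q - 5)*(q - 2)*(q - 4)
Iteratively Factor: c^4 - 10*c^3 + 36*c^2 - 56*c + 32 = (c - 2)*(c^3 - 8*c^2 + 20*c - 16) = (c - 2)^2*(c^2 - 6*c + 8) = (c - 2)^3*(c - 4)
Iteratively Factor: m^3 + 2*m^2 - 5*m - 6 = (m - 2)*(m^2 + 4*m + 3) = (m - 2)*(m + 1)*(m + 3)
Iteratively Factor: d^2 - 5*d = (d)*(d - 5)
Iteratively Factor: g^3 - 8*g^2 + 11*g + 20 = (g - 5)*(g^2 - 3*g - 4) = (g - 5)*(g + 1)*(g - 4)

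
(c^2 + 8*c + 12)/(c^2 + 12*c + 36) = (c + 2)/(c + 6)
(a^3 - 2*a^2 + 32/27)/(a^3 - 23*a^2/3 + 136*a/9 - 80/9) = (a + 2/3)/(a - 5)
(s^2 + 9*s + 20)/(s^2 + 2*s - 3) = (s^2 + 9*s + 20)/(s^2 + 2*s - 3)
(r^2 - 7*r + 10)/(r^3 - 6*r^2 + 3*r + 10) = 1/(r + 1)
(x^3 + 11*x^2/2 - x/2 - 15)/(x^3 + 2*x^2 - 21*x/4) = 2*(x^2 + 7*x + 10)/(x*(2*x + 7))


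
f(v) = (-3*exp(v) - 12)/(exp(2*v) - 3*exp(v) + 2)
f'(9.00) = 0.00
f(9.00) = 0.00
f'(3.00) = 0.28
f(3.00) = -0.21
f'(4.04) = 0.07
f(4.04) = -0.06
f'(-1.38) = -5.26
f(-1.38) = -9.75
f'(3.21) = 0.20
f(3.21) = -0.16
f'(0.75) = 2758.24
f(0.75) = -140.42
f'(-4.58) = -0.11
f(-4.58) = -6.11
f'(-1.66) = -3.30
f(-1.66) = -8.58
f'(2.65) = 0.50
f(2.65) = -0.34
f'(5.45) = 0.01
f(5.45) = -0.01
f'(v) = (-3*exp(v) - 12)*(-2*exp(2*v) + 3*exp(v))/(exp(2*v) - 3*exp(v) + 2)^2 - 3*exp(v)/(exp(2*v) - 3*exp(v) + 2) = 3*((exp(v) + 4)*(2*exp(v) - 3) - exp(2*v) + 3*exp(v) - 2)*exp(v)/(exp(2*v) - 3*exp(v) + 2)^2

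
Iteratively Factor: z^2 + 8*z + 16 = (z + 4)*(z + 4)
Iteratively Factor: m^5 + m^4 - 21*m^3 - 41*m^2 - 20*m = (m + 1)*(m^4 - 21*m^2 - 20*m) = (m + 1)^2*(m^3 - m^2 - 20*m) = m*(m + 1)^2*(m^2 - m - 20) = m*(m - 5)*(m + 1)^2*(m + 4)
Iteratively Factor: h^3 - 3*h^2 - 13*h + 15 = (h - 5)*(h^2 + 2*h - 3) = (h - 5)*(h - 1)*(h + 3)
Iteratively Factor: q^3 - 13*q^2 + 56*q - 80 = (q - 4)*(q^2 - 9*q + 20) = (q - 5)*(q - 4)*(q - 4)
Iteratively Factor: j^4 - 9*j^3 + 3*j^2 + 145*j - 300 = (j - 5)*(j^3 - 4*j^2 - 17*j + 60) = (j - 5)^2*(j^2 + j - 12) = (j - 5)^2*(j - 3)*(j + 4)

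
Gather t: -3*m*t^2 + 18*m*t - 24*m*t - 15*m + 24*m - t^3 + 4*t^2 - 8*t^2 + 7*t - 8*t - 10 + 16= 9*m - t^3 + t^2*(-3*m - 4) + t*(-6*m - 1) + 6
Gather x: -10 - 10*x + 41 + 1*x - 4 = 27 - 9*x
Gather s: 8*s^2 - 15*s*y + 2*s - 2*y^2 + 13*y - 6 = 8*s^2 + s*(2 - 15*y) - 2*y^2 + 13*y - 6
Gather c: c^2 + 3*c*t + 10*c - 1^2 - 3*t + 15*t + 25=c^2 + c*(3*t + 10) + 12*t + 24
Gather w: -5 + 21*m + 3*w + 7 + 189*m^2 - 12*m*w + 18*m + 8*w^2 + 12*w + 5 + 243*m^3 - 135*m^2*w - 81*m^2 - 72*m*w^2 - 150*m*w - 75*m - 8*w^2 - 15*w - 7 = 243*m^3 + 108*m^2 - 72*m*w^2 - 36*m + w*(-135*m^2 - 162*m)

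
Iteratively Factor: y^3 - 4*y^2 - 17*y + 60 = (y - 3)*(y^2 - y - 20) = (y - 3)*(y + 4)*(y - 5)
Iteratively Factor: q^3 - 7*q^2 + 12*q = (q - 4)*(q^2 - 3*q) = (q - 4)*(q - 3)*(q)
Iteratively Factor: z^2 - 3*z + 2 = (z - 1)*(z - 2)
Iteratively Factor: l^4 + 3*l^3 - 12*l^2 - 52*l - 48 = (l + 2)*(l^3 + l^2 - 14*l - 24) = (l - 4)*(l + 2)*(l^2 + 5*l + 6) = (l - 4)*(l + 2)^2*(l + 3)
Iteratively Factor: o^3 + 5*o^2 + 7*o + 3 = (o + 3)*(o^2 + 2*o + 1) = (o + 1)*(o + 3)*(o + 1)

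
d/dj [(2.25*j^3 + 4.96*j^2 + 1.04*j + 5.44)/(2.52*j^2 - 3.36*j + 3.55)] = (5.67*j^4 - 15.12*j^3 + 4.6761*j^2 + 7.7984*j + 21.9704)/(6.3504*j^4 - 16.9344*j^3 + 29.1816*j^2 - 23.856*j + 12.6025)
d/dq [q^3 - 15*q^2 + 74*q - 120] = 3*q^2 - 30*q + 74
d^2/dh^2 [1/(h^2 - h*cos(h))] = (-h*(h - cos(h))*(h*cos(h) + 2*sin(h) + 2) + 2*(h*sin(h) + 2*h - cos(h))^2)/(h^3*(h - cos(h))^3)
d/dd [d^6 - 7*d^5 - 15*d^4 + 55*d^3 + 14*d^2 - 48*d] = 6*d^5 - 35*d^4 - 60*d^3 + 165*d^2 + 28*d - 48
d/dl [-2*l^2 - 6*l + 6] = -4*l - 6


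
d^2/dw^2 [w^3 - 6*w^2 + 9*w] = 6*w - 12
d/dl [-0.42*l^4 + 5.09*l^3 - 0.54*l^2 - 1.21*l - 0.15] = -1.68*l^3 + 15.27*l^2 - 1.08*l - 1.21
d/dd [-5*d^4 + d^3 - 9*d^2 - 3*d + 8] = -20*d^3 + 3*d^2 - 18*d - 3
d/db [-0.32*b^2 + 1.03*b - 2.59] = 1.03 - 0.64*b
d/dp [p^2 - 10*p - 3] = 2*p - 10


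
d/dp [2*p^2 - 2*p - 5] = 4*p - 2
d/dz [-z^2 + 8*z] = 8 - 2*z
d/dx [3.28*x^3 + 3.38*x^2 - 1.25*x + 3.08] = 9.84*x^2 + 6.76*x - 1.25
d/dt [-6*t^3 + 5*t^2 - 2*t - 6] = -18*t^2 + 10*t - 2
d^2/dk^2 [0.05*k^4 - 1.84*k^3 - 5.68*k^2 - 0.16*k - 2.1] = 0.6*k^2 - 11.04*k - 11.36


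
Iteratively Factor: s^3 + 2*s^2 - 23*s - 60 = (s - 5)*(s^2 + 7*s + 12) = (s - 5)*(s + 3)*(s + 4)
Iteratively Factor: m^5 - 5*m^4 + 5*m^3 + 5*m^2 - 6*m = (m)*(m^4 - 5*m^3 + 5*m^2 + 5*m - 6) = m*(m - 3)*(m^3 - 2*m^2 - m + 2) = m*(m - 3)*(m - 1)*(m^2 - m - 2) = m*(m - 3)*(m - 2)*(m - 1)*(m + 1)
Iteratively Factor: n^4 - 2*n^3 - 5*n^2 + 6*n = (n - 1)*(n^3 - n^2 - 6*n) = (n - 1)*(n + 2)*(n^2 - 3*n) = n*(n - 1)*(n + 2)*(n - 3)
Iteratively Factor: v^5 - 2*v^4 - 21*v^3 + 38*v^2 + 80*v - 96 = (v - 1)*(v^4 - v^3 - 22*v^2 + 16*v + 96) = (v - 1)*(v + 2)*(v^3 - 3*v^2 - 16*v + 48) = (v - 1)*(v + 2)*(v + 4)*(v^2 - 7*v + 12) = (v - 3)*(v - 1)*(v + 2)*(v + 4)*(v - 4)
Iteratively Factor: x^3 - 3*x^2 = (x - 3)*(x^2) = x*(x - 3)*(x)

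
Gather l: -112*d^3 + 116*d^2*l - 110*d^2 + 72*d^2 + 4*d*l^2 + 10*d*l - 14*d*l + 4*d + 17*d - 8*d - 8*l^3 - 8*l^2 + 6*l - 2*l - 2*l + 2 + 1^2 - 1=-112*d^3 - 38*d^2 + 13*d - 8*l^3 + l^2*(4*d - 8) + l*(116*d^2 - 4*d + 2) + 2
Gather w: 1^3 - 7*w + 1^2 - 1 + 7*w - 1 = 0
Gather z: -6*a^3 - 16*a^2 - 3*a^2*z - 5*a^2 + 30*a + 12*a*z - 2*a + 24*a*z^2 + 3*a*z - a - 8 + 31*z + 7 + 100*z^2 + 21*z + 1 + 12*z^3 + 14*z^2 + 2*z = -6*a^3 - 21*a^2 + 27*a + 12*z^3 + z^2*(24*a + 114) + z*(-3*a^2 + 15*a + 54)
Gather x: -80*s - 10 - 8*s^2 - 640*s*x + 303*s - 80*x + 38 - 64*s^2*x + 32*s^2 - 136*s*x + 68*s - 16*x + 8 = 24*s^2 + 291*s + x*(-64*s^2 - 776*s - 96) + 36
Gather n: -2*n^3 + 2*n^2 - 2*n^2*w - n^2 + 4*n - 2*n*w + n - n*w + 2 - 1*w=-2*n^3 + n^2*(1 - 2*w) + n*(5 - 3*w) - w + 2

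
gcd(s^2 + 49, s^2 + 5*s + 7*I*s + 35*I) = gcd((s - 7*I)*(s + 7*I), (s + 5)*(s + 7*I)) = s + 7*I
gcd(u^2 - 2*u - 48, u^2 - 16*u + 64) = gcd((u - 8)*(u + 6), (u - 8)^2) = u - 8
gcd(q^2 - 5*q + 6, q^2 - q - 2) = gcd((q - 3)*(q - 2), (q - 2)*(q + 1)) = q - 2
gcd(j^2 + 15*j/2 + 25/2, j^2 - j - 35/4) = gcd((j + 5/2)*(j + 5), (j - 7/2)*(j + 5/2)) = j + 5/2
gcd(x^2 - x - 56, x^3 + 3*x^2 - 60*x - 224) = x^2 - x - 56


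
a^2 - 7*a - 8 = (a - 8)*(a + 1)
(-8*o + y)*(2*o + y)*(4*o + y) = -64*o^3 - 40*o^2*y - 2*o*y^2 + y^3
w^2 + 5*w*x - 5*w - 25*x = (w - 5)*(w + 5*x)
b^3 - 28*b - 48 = (b - 6)*(b + 2)*(b + 4)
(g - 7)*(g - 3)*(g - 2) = g^3 - 12*g^2 + 41*g - 42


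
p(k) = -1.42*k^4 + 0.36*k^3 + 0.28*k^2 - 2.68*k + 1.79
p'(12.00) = -9655.48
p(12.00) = -28813.09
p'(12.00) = -9655.48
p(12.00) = -28813.09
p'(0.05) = -2.65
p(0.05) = 1.66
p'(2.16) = -53.67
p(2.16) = -29.97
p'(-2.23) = 64.43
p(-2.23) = -29.95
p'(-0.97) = 2.98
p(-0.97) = 3.07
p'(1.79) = -30.79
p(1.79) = -14.62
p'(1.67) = -25.19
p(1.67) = -11.27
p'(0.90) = -5.44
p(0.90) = -1.06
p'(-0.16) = -2.72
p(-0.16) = 2.22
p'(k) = -5.68*k^3 + 1.08*k^2 + 0.56*k - 2.68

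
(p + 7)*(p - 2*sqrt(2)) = p^2 - 2*sqrt(2)*p + 7*p - 14*sqrt(2)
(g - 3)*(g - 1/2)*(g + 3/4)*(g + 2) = g^4 - 3*g^3/4 - 53*g^2/8 - 9*g/8 + 9/4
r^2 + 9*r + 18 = (r + 3)*(r + 6)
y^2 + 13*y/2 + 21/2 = (y + 3)*(y + 7/2)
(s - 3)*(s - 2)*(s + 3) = s^3 - 2*s^2 - 9*s + 18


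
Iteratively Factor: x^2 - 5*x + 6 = (x - 3)*(x - 2)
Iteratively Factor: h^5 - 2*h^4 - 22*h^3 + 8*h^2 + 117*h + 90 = (h + 3)*(h^4 - 5*h^3 - 7*h^2 + 29*h + 30) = (h - 3)*(h + 3)*(h^3 - 2*h^2 - 13*h - 10) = (h - 3)*(h + 2)*(h + 3)*(h^2 - 4*h - 5) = (h - 5)*(h - 3)*(h + 2)*(h + 3)*(h + 1)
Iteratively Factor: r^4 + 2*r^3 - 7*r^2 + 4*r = (r + 4)*(r^3 - 2*r^2 + r) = (r - 1)*(r + 4)*(r^2 - r) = r*(r - 1)*(r + 4)*(r - 1)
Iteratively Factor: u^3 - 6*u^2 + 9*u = (u - 3)*(u^2 - 3*u) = (u - 3)^2*(u)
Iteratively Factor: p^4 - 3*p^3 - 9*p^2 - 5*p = (p)*(p^3 - 3*p^2 - 9*p - 5) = p*(p + 1)*(p^2 - 4*p - 5) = p*(p - 5)*(p + 1)*(p + 1)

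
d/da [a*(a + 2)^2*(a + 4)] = 4*a^3 + 24*a^2 + 40*a + 16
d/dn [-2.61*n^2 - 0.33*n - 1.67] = -5.22*n - 0.33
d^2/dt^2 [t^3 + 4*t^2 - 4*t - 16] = 6*t + 8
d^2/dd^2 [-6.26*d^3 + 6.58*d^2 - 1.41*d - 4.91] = 13.16 - 37.56*d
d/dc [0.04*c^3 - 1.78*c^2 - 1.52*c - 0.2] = 0.12*c^2 - 3.56*c - 1.52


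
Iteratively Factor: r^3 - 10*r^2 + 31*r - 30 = (r - 5)*(r^2 - 5*r + 6) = (r - 5)*(r - 3)*(r - 2)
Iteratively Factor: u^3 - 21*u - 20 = (u + 1)*(u^2 - u - 20) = (u - 5)*(u + 1)*(u + 4)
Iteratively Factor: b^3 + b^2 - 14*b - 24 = (b + 3)*(b^2 - 2*b - 8) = (b - 4)*(b + 3)*(b + 2)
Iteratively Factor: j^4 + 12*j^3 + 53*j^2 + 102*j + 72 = (j + 3)*(j^3 + 9*j^2 + 26*j + 24) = (j + 3)^2*(j^2 + 6*j + 8) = (j + 2)*(j + 3)^2*(j + 4)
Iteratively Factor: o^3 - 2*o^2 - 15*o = (o + 3)*(o^2 - 5*o) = (o - 5)*(o + 3)*(o)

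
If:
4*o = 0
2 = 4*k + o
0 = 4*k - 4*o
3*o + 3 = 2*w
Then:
No Solution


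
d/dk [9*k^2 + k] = 18*k + 1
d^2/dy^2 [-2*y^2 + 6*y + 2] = -4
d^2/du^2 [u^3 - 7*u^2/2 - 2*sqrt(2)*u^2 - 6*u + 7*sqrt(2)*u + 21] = 6*u - 7 - 4*sqrt(2)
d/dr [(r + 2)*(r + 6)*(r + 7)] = 3*r^2 + 30*r + 68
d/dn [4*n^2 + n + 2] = 8*n + 1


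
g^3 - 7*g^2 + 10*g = g*(g - 5)*(g - 2)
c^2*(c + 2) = c^3 + 2*c^2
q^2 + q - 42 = (q - 6)*(q + 7)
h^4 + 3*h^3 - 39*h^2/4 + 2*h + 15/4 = (h - 3/2)*(h - 1)*(h + 1/2)*(h + 5)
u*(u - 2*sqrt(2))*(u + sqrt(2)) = u^3 - sqrt(2)*u^2 - 4*u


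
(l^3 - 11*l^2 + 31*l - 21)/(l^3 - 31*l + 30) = (l^2 - 10*l + 21)/(l^2 + l - 30)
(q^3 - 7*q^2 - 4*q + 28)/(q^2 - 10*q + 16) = (q^2 - 5*q - 14)/(q - 8)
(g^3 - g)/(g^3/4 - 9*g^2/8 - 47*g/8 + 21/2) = 8*g*(g^2 - 1)/(2*g^3 - 9*g^2 - 47*g + 84)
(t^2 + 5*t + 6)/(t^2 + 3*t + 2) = (t + 3)/(t + 1)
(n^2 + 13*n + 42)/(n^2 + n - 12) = (n^2 + 13*n + 42)/(n^2 + n - 12)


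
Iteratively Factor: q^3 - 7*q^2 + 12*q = (q - 3)*(q^2 - 4*q) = (q - 4)*(q - 3)*(q)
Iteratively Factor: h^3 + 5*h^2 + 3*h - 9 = (h + 3)*(h^2 + 2*h - 3) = (h - 1)*(h + 3)*(h + 3)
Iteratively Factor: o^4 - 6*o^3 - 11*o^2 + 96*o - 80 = (o - 4)*(o^3 - 2*o^2 - 19*o + 20) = (o - 4)*(o - 1)*(o^2 - o - 20) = (o - 5)*(o - 4)*(o - 1)*(o + 4)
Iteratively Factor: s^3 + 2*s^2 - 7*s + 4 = (s - 1)*(s^2 + 3*s - 4) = (s - 1)^2*(s + 4)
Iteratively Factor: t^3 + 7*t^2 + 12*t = (t + 3)*(t^2 + 4*t) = (t + 3)*(t + 4)*(t)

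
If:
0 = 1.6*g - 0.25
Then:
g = 0.16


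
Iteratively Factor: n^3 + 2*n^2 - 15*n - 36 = (n + 3)*(n^2 - n - 12) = (n - 4)*(n + 3)*(n + 3)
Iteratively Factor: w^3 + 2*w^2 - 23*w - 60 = (w + 4)*(w^2 - 2*w - 15) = (w + 3)*(w + 4)*(w - 5)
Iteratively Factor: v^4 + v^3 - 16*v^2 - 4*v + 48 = (v + 2)*(v^3 - v^2 - 14*v + 24) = (v - 2)*(v + 2)*(v^2 + v - 12) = (v - 3)*(v - 2)*(v + 2)*(v + 4)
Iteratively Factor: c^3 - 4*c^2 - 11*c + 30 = (c + 3)*(c^2 - 7*c + 10) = (c - 5)*(c + 3)*(c - 2)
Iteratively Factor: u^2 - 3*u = (u - 3)*(u)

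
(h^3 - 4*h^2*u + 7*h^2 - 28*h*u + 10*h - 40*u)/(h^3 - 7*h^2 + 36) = (h^2 - 4*h*u + 5*h - 20*u)/(h^2 - 9*h + 18)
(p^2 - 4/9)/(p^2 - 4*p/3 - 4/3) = (p - 2/3)/(p - 2)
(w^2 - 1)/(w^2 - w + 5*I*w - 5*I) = (w + 1)/(w + 5*I)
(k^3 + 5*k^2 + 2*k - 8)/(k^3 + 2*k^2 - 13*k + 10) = (k^2 + 6*k + 8)/(k^2 + 3*k - 10)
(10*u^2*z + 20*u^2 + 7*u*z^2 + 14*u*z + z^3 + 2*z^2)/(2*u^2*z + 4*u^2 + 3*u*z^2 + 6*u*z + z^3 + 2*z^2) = (5*u + z)/(u + z)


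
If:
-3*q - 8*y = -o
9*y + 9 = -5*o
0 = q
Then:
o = -72/49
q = 0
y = -9/49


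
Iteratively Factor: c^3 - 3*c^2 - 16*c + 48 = (c - 3)*(c^2 - 16) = (c - 3)*(c + 4)*(c - 4)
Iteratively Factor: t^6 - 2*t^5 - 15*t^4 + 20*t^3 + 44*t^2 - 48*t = (t - 4)*(t^5 + 2*t^4 - 7*t^3 - 8*t^2 + 12*t) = (t - 4)*(t - 1)*(t^4 + 3*t^3 - 4*t^2 - 12*t) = (t - 4)*(t - 1)*(t + 2)*(t^3 + t^2 - 6*t) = t*(t - 4)*(t - 1)*(t + 2)*(t^2 + t - 6) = t*(t - 4)*(t - 1)*(t + 2)*(t + 3)*(t - 2)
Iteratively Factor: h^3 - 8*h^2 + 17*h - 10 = (h - 1)*(h^2 - 7*h + 10) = (h - 5)*(h - 1)*(h - 2)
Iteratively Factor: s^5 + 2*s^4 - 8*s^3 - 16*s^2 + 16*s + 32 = (s - 2)*(s^4 + 4*s^3 - 16*s - 16) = (s - 2)*(s + 2)*(s^3 + 2*s^2 - 4*s - 8) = (s - 2)*(s + 2)^2*(s^2 - 4) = (s - 2)*(s + 2)^3*(s - 2)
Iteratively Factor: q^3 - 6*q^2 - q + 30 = (q - 3)*(q^2 - 3*q - 10) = (q - 5)*(q - 3)*(q + 2)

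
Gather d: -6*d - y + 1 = -6*d - y + 1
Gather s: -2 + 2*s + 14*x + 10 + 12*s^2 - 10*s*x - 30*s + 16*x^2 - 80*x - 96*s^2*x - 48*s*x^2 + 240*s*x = s^2*(12 - 96*x) + s*(-48*x^2 + 230*x - 28) + 16*x^2 - 66*x + 8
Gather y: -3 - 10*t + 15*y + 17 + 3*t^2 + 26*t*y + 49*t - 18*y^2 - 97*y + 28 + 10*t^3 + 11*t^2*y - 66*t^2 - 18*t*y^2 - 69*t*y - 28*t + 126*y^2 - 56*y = 10*t^3 - 63*t^2 + 11*t + y^2*(108 - 18*t) + y*(11*t^2 - 43*t - 138) + 42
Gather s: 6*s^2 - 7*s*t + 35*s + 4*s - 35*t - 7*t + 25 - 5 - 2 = 6*s^2 + s*(39 - 7*t) - 42*t + 18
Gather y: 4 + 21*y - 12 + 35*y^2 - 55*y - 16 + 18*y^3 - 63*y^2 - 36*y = 18*y^3 - 28*y^2 - 70*y - 24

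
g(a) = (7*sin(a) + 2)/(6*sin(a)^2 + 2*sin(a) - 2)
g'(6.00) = -3.20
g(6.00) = -0.02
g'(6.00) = -3.20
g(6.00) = -0.02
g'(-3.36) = 14.88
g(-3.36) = -2.74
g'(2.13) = 2.26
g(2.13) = 1.98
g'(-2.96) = 3.15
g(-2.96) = -0.34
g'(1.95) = 1.12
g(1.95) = 1.69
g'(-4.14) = 2.39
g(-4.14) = 2.01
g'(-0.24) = -3.12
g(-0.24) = -0.16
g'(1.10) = -1.60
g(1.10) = 1.81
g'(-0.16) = -3.21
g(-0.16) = -0.41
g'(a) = (-12*sin(a)*cos(a) - 2*cos(a))*(7*sin(a) + 2)/(6*sin(a)^2 + 2*sin(a) - 2)^2 + 7*cos(a)/(6*sin(a)^2 + 2*sin(a) - 2)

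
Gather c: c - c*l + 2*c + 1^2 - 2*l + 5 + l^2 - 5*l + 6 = c*(3 - l) + l^2 - 7*l + 12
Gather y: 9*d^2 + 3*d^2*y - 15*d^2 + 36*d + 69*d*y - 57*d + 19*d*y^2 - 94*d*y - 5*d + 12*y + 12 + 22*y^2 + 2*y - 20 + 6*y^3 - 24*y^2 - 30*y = -6*d^2 - 26*d + 6*y^3 + y^2*(19*d - 2) + y*(3*d^2 - 25*d - 16) - 8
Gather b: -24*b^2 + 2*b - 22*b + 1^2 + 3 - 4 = -24*b^2 - 20*b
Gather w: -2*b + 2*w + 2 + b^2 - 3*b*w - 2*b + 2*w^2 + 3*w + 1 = b^2 - 4*b + 2*w^2 + w*(5 - 3*b) + 3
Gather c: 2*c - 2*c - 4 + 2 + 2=0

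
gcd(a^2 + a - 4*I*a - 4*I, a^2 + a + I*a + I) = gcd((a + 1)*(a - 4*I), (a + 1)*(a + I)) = a + 1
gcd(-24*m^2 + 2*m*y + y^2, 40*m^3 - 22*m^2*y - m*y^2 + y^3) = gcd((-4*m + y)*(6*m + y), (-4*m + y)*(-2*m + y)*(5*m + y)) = -4*m + y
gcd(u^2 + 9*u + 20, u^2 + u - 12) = u + 4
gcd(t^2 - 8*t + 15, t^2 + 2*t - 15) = t - 3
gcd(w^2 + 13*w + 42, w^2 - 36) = w + 6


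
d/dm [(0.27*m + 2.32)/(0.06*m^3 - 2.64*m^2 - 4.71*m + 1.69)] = (-0.0324*m^3 + 0.2952*m^2 + 12.2496*m + 11.3835)/(0.0036*m^6 - 0.3168*m^5 + 6.4044*m^4 + 25.0716*m^3 + 13.2609*m^2 - 15.9198*m + 2.8561)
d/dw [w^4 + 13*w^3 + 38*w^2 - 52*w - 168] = 4*w^3 + 39*w^2 + 76*w - 52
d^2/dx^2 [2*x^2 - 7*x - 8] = 4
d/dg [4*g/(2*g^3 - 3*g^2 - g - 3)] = 4*(-4*g^3 + 3*g^2 - 3)/(4*g^6 - 12*g^5 + 5*g^4 - 6*g^3 + 19*g^2 + 6*g + 9)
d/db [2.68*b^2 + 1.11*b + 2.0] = 5.36*b + 1.11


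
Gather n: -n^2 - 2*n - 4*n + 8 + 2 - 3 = -n^2 - 6*n + 7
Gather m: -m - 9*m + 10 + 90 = 100 - 10*m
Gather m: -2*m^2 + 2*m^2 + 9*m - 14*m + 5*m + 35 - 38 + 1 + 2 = 0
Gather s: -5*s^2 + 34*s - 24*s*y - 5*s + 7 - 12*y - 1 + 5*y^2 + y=-5*s^2 + s*(29 - 24*y) + 5*y^2 - 11*y + 6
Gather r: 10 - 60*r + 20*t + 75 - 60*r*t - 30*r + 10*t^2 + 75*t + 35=r*(-60*t - 90) + 10*t^2 + 95*t + 120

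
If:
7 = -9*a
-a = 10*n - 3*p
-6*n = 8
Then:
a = -7/9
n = -4/3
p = -127/27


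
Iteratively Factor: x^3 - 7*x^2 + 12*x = (x)*(x^2 - 7*x + 12) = x*(x - 3)*(x - 4)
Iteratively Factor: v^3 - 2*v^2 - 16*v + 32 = (v - 4)*(v^2 + 2*v - 8) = (v - 4)*(v - 2)*(v + 4)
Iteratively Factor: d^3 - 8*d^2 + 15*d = (d)*(d^2 - 8*d + 15) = d*(d - 3)*(d - 5)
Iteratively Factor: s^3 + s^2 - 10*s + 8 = (s - 1)*(s^2 + 2*s - 8) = (s - 1)*(s + 4)*(s - 2)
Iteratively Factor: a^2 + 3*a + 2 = (a + 2)*(a + 1)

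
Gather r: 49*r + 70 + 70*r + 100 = 119*r + 170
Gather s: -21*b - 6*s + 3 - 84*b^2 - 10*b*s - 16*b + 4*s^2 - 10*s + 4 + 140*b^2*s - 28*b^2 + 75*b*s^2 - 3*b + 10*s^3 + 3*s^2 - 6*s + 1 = -112*b^2 - 40*b + 10*s^3 + s^2*(75*b + 7) + s*(140*b^2 - 10*b - 22) + 8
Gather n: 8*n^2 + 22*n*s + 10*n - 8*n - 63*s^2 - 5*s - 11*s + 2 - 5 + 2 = 8*n^2 + n*(22*s + 2) - 63*s^2 - 16*s - 1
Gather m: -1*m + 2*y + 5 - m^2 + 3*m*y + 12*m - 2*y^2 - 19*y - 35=-m^2 + m*(3*y + 11) - 2*y^2 - 17*y - 30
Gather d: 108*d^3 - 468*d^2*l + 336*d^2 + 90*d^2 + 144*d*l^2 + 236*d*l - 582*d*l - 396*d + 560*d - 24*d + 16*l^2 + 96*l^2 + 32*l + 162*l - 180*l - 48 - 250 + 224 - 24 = 108*d^3 + d^2*(426 - 468*l) + d*(144*l^2 - 346*l + 140) + 112*l^2 + 14*l - 98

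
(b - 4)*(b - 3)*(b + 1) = b^3 - 6*b^2 + 5*b + 12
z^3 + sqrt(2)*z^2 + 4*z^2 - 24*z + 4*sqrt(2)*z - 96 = (z + 4)*(z - 3*sqrt(2))*(z + 4*sqrt(2))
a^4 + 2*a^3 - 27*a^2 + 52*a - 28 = (a - 2)^2*(a - 1)*(a + 7)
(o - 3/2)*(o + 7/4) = o^2 + o/4 - 21/8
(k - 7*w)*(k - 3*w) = k^2 - 10*k*w + 21*w^2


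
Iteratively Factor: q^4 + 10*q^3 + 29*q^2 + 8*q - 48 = (q - 1)*(q^3 + 11*q^2 + 40*q + 48) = (q - 1)*(q + 3)*(q^2 + 8*q + 16) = (q - 1)*(q + 3)*(q + 4)*(q + 4)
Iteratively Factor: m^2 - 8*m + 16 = (m - 4)*(m - 4)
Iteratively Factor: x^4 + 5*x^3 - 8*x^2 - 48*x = (x - 3)*(x^3 + 8*x^2 + 16*x) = (x - 3)*(x + 4)*(x^2 + 4*x) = x*(x - 3)*(x + 4)*(x + 4)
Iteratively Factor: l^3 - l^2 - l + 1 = (l - 1)*(l^2 - 1) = (l - 1)*(l + 1)*(l - 1)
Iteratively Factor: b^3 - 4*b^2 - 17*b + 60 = (b - 3)*(b^2 - b - 20) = (b - 3)*(b + 4)*(b - 5)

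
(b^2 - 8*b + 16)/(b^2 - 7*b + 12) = (b - 4)/(b - 3)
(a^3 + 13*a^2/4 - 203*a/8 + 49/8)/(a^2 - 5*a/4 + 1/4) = (2*a^2 + 7*a - 49)/(2*(a - 1))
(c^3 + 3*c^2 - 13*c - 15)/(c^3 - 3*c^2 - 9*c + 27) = (c^2 + 6*c + 5)/(c^2 - 9)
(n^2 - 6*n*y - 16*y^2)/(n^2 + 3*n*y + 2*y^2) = (n - 8*y)/(n + y)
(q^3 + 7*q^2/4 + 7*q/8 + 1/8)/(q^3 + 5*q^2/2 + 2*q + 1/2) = (q + 1/4)/(q + 1)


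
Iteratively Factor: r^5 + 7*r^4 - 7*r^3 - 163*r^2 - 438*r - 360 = (r - 5)*(r^4 + 12*r^3 + 53*r^2 + 102*r + 72) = (r - 5)*(r + 2)*(r^3 + 10*r^2 + 33*r + 36) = (r - 5)*(r + 2)*(r + 4)*(r^2 + 6*r + 9) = (r - 5)*(r + 2)*(r + 3)*(r + 4)*(r + 3)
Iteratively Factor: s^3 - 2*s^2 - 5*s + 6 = (s - 1)*(s^2 - s - 6) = (s - 3)*(s - 1)*(s + 2)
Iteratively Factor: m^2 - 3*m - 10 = (m - 5)*(m + 2)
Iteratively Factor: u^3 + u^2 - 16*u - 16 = (u - 4)*(u^2 + 5*u + 4) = (u - 4)*(u + 4)*(u + 1)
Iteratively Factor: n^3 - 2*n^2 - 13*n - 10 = (n + 2)*(n^2 - 4*n - 5) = (n + 1)*(n + 2)*(n - 5)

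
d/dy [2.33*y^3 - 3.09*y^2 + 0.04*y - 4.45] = 6.99*y^2 - 6.18*y + 0.04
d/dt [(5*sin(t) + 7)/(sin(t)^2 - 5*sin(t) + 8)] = (-5*sin(t)^2 - 14*sin(t) + 75)*cos(t)/(sin(t)^2 - 5*sin(t) + 8)^2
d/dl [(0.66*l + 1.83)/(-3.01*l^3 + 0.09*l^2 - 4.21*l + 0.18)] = (3.9732*l^3 + 16.4655*l^2 - 0.3294*l + 7.8231)/(9.0601*l^6 - 0.5418*l^5 + 25.3523*l^4 - 1.8414*l^3 + 17.7565*l^2 - 1.5156*l + 0.0324)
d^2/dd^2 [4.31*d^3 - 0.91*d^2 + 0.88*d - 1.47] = 25.86*d - 1.82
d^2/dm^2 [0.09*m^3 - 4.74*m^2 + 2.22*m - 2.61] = 0.54*m - 9.48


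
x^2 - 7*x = x*(x - 7)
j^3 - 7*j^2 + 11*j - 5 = (j - 5)*(j - 1)^2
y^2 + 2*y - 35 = (y - 5)*(y + 7)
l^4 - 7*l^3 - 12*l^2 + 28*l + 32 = (l - 8)*(l - 2)*(l + 1)*(l + 2)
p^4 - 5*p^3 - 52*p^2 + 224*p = p*(p - 8)*(p - 4)*(p + 7)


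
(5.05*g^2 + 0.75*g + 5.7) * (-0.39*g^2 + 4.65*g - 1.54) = -1.9695*g^4 + 23.19*g^3 - 6.5125*g^2 + 25.35*g - 8.778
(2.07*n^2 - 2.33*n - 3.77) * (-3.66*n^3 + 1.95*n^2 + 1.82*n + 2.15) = -7.5762*n^5 + 12.5643*n^4 + 13.0221*n^3 - 7.1416*n^2 - 11.8709*n - 8.1055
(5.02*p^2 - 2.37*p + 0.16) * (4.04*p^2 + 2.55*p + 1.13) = 20.2808*p^4 + 3.2262*p^3 + 0.275499999999999*p^2 - 2.2701*p + 0.1808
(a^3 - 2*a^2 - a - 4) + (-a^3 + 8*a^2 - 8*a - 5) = 6*a^2 - 9*a - 9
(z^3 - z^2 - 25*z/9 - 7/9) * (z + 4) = z^4 + 3*z^3 - 61*z^2/9 - 107*z/9 - 28/9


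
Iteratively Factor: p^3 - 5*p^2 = (p - 5)*(p^2) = p*(p - 5)*(p)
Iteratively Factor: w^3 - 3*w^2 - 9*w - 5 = (w - 5)*(w^2 + 2*w + 1) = (w - 5)*(w + 1)*(w + 1)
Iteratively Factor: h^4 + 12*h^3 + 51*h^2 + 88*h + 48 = (h + 4)*(h^3 + 8*h^2 + 19*h + 12) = (h + 3)*(h + 4)*(h^2 + 5*h + 4) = (h + 3)*(h + 4)^2*(h + 1)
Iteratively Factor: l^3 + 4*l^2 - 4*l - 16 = (l + 2)*(l^2 + 2*l - 8) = (l + 2)*(l + 4)*(l - 2)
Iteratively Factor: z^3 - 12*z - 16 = (z + 2)*(z^2 - 2*z - 8) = (z - 4)*(z + 2)*(z + 2)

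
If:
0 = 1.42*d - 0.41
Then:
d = 0.29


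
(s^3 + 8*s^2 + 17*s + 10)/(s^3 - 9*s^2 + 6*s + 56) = (s^2 + 6*s + 5)/(s^2 - 11*s + 28)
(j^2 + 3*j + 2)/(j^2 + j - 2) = (j + 1)/(j - 1)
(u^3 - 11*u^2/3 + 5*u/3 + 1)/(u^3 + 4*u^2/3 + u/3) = (u^2 - 4*u + 3)/(u*(u + 1))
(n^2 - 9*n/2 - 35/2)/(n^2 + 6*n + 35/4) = 2*(n - 7)/(2*n + 7)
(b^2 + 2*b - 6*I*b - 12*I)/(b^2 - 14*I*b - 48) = (b + 2)/(b - 8*I)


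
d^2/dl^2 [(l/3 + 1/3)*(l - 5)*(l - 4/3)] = 2*l - 32/9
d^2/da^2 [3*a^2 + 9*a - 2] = 6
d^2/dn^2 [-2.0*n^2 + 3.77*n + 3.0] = -4.00000000000000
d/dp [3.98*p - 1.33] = 3.98000000000000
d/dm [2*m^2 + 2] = 4*m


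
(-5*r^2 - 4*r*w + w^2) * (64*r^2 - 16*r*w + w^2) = -320*r^4 - 176*r^3*w + 123*r^2*w^2 - 20*r*w^3 + w^4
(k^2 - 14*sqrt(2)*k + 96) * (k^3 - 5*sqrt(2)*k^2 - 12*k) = k^5 - 19*sqrt(2)*k^4 + 224*k^3 - 312*sqrt(2)*k^2 - 1152*k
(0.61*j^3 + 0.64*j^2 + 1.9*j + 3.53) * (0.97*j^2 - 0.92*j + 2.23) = 0.5917*j^5 + 0.0596*j^4 + 2.6145*j^3 + 3.1033*j^2 + 0.9894*j + 7.8719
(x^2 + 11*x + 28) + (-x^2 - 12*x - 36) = -x - 8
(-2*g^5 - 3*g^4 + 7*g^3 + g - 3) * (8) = -16*g^5 - 24*g^4 + 56*g^3 + 8*g - 24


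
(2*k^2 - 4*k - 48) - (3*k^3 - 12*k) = -3*k^3 + 2*k^2 + 8*k - 48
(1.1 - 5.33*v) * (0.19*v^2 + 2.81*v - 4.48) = -1.0127*v^3 - 14.7683*v^2 + 26.9694*v - 4.928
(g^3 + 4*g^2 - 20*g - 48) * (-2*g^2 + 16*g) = -2*g^5 + 8*g^4 + 104*g^3 - 224*g^2 - 768*g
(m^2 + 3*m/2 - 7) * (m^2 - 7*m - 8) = m^4 - 11*m^3/2 - 51*m^2/2 + 37*m + 56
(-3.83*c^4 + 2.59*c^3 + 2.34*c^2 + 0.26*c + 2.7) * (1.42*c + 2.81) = -5.4386*c^5 - 7.0845*c^4 + 10.6007*c^3 + 6.9446*c^2 + 4.5646*c + 7.587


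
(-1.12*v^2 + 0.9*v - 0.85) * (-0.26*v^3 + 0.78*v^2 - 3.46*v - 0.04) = 0.2912*v^5 - 1.1076*v^4 + 4.7982*v^3 - 3.7322*v^2 + 2.905*v + 0.034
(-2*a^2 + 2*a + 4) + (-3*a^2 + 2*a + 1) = -5*a^2 + 4*a + 5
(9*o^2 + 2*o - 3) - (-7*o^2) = 16*o^2 + 2*o - 3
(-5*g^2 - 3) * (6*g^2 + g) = -30*g^4 - 5*g^3 - 18*g^2 - 3*g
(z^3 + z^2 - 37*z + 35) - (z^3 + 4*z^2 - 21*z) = -3*z^2 - 16*z + 35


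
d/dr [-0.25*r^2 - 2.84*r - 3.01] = -0.5*r - 2.84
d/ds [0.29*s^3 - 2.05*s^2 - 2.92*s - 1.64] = 0.87*s^2 - 4.1*s - 2.92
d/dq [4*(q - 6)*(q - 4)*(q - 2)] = 12*q^2 - 96*q + 176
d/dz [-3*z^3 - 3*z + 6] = -9*z^2 - 3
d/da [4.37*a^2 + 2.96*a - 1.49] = 8.74*a + 2.96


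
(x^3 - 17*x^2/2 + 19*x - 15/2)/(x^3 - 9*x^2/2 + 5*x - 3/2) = (x - 5)/(x - 1)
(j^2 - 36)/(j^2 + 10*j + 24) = (j - 6)/(j + 4)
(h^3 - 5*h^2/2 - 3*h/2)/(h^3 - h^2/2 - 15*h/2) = (2*h + 1)/(2*h + 5)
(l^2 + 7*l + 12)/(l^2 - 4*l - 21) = (l + 4)/(l - 7)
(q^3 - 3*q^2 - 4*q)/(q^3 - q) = (q - 4)/(q - 1)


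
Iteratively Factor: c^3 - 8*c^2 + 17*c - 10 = (c - 1)*(c^2 - 7*c + 10) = (c - 5)*(c - 1)*(c - 2)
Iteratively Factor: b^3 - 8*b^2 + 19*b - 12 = (b - 4)*(b^2 - 4*b + 3) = (b - 4)*(b - 3)*(b - 1)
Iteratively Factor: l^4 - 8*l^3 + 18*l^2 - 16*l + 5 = (l - 1)*(l^3 - 7*l^2 + 11*l - 5) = (l - 5)*(l - 1)*(l^2 - 2*l + 1) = (l - 5)*(l - 1)^2*(l - 1)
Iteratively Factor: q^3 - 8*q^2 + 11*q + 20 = (q - 4)*(q^2 - 4*q - 5) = (q - 4)*(q + 1)*(q - 5)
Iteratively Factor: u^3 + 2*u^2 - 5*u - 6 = (u + 1)*(u^2 + u - 6) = (u - 2)*(u + 1)*(u + 3)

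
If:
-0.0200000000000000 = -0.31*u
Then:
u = 0.06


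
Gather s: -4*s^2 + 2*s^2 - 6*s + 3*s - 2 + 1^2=-2*s^2 - 3*s - 1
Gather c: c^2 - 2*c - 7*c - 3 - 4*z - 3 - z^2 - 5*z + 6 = c^2 - 9*c - z^2 - 9*z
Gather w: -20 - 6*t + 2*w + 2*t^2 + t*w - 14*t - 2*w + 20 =2*t^2 + t*w - 20*t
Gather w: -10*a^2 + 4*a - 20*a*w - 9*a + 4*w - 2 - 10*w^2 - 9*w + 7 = -10*a^2 - 5*a - 10*w^2 + w*(-20*a - 5) + 5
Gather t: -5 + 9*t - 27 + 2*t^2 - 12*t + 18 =2*t^2 - 3*t - 14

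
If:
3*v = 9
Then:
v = 3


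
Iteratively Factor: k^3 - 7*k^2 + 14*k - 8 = (k - 2)*(k^2 - 5*k + 4) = (k - 4)*(k - 2)*(k - 1)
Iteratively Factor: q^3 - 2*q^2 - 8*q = (q - 4)*(q^2 + 2*q) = q*(q - 4)*(q + 2)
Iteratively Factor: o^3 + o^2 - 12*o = (o - 3)*(o^2 + 4*o) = o*(o - 3)*(o + 4)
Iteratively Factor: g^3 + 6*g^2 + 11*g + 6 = (g + 1)*(g^2 + 5*g + 6) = (g + 1)*(g + 3)*(g + 2)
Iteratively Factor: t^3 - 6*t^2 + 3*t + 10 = (t + 1)*(t^2 - 7*t + 10) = (t - 5)*(t + 1)*(t - 2)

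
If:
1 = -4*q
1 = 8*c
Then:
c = 1/8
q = -1/4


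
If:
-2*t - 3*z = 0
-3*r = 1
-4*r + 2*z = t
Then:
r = -1/3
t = 4/7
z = -8/21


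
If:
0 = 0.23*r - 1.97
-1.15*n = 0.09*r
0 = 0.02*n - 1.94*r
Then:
No Solution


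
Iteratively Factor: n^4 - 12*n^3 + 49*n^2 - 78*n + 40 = (n - 2)*(n^3 - 10*n^2 + 29*n - 20) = (n - 2)*(n - 1)*(n^2 - 9*n + 20) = (n - 5)*(n - 2)*(n - 1)*(n - 4)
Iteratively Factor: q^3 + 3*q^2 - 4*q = (q)*(q^2 + 3*q - 4) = q*(q + 4)*(q - 1)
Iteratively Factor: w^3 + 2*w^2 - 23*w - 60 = (w + 4)*(w^2 - 2*w - 15) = (w - 5)*(w + 4)*(w + 3)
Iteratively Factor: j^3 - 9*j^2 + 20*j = (j - 4)*(j^2 - 5*j) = (j - 5)*(j - 4)*(j)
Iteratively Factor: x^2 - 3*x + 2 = (x - 1)*(x - 2)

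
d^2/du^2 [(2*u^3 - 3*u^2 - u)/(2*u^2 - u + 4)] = 8*(-6*u^3 + 12*u^2 + 30*u - 13)/(8*u^6 - 12*u^5 + 54*u^4 - 49*u^3 + 108*u^2 - 48*u + 64)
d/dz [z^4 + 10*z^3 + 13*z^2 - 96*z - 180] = 4*z^3 + 30*z^2 + 26*z - 96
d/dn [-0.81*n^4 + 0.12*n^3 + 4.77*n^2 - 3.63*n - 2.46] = -3.24*n^3 + 0.36*n^2 + 9.54*n - 3.63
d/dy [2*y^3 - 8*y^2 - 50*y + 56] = 6*y^2 - 16*y - 50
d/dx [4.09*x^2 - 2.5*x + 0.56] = 8.18*x - 2.5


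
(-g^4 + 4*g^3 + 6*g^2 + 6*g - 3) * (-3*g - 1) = 3*g^5 - 11*g^4 - 22*g^3 - 24*g^2 + 3*g + 3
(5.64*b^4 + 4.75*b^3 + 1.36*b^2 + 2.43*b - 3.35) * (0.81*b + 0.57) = 4.5684*b^5 + 7.0623*b^4 + 3.8091*b^3 + 2.7435*b^2 - 1.3284*b - 1.9095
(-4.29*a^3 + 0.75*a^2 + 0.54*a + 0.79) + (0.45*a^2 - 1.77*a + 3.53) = -4.29*a^3 + 1.2*a^2 - 1.23*a + 4.32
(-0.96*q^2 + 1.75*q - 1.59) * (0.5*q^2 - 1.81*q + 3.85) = -0.48*q^4 + 2.6126*q^3 - 7.6585*q^2 + 9.6154*q - 6.1215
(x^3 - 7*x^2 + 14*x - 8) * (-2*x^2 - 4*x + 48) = -2*x^5 + 10*x^4 + 48*x^3 - 376*x^2 + 704*x - 384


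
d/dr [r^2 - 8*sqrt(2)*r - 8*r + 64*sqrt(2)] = 2*r - 8*sqrt(2) - 8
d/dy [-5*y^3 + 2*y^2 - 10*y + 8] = -15*y^2 + 4*y - 10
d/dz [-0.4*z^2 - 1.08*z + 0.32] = -0.8*z - 1.08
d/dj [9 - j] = -1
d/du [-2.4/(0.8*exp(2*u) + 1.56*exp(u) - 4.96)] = (3.84*exp(u) + 3.744)*exp(u)/(0.8*exp(2*u) + 1.56*exp(u) - 4.96)^2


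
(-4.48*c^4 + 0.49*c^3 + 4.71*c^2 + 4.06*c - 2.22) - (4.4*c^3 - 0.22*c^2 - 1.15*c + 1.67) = -4.48*c^4 - 3.91*c^3 + 4.93*c^2 + 5.21*c - 3.89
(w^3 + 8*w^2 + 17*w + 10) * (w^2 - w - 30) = w^5 + 7*w^4 - 21*w^3 - 247*w^2 - 520*w - 300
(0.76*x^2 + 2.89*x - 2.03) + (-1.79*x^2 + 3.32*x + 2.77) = -1.03*x^2 + 6.21*x + 0.74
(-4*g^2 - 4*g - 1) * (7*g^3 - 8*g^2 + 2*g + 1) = -28*g^5 + 4*g^4 + 17*g^3 - 4*g^2 - 6*g - 1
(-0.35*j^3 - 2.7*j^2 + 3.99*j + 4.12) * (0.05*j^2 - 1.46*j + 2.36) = -0.0175*j^5 + 0.376*j^4 + 3.3155*j^3 - 11.9914*j^2 + 3.4012*j + 9.7232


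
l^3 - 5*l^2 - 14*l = l*(l - 7)*(l + 2)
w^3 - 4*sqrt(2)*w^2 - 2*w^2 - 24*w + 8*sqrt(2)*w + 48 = (w - 2)*(w - 6*sqrt(2))*(w + 2*sqrt(2))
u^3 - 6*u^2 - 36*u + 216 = (u - 6)^2*(u + 6)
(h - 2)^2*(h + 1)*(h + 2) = h^4 - h^3 - 6*h^2 + 4*h + 8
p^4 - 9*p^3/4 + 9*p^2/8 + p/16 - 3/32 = (p - 3/2)*(p - 1/2)^2*(p + 1/4)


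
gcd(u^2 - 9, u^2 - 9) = u^2 - 9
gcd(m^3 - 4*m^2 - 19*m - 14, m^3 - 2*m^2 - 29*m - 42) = m^2 - 5*m - 14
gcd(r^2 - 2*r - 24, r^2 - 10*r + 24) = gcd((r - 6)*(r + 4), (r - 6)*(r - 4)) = r - 6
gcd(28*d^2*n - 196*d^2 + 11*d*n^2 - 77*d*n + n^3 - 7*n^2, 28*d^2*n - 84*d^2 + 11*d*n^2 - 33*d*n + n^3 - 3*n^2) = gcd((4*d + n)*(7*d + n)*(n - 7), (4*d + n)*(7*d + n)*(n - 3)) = 28*d^2 + 11*d*n + n^2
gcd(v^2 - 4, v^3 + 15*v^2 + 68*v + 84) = v + 2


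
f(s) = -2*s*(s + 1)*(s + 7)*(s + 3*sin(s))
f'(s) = -2*s*(s + 1)*(s + 7)*(3*cos(s) + 1) - 2*s*(s + 1)*(s + 3*sin(s)) - 2*s*(s + 7)*(s + 3*sin(s)) - 2*(s + 1)*(s + 7)*(s + 3*sin(s)) = -6*s^3*cos(s) - 8*s^3 - 18*s^2*sin(s) - 48*s^2*cos(s) - 48*s^2 - 96*s*sin(s) - 42*s*cos(s) - 28*s - 42*sin(s)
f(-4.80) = 145.38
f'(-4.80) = -103.79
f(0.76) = -58.68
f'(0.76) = -184.02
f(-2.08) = 103.88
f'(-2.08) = -114.79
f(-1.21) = 11.82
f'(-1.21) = -70.07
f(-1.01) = 0.43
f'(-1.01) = -43.63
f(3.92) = -763.90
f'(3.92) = 58.45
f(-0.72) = -6.83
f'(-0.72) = -7.76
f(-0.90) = -3.57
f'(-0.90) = -29.16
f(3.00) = -821.61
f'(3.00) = -88.64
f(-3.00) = 164.32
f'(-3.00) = -1.30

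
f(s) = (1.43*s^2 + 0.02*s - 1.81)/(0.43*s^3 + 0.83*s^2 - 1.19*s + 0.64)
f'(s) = (2.86*s + 0.02)/(0.43*s^3 + 0.83*s^2 - 1.19*s + 0.64) + (-1.29*s^2 - 1.66*s + 1.19)*(1.43*s^2 + 0.02*s - 1.81)/(0.43*s^3 + 0.83*s^2 - 1.19*s + 0.64)^2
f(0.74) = -2.61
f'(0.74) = 10.51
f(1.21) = 0.26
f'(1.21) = 2.36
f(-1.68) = 0.74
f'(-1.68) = -1.54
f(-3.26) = -8.55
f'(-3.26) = -33.06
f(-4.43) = -1.72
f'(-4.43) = -1.07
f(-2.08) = 1.53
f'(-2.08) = -2.60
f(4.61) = 0.52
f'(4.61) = -0.08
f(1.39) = 0.56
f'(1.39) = 1.13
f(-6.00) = -0.90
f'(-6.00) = -0.26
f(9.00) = 0.31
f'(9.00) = -0.03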